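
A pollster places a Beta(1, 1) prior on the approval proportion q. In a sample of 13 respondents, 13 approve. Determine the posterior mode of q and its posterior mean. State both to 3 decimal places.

Posterior: Beta(1+13, 1+0) = Beta(14, 1).
Since β = 1 ≤ 1 and α > 1, the Beta density is monotone increasing on [0,1]; the mode is at 1.
Mean = 14/(14+1) = 0.933.

MAP: 1.000. Posterior mean: 0.933.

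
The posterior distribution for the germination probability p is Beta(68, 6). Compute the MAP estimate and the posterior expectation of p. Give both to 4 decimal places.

MAP = 0.9306; posterior mean = 0.9189

Mode = (68−1)/(68+6−2) = 67/72 = 0.9306.
Mean = 68/(68+6) = 68/74 = 0.9189.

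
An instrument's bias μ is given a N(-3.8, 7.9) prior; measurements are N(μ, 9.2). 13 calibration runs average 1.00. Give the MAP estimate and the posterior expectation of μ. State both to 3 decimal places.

Posterior for μ is Normal. Precision-weighted mean: (1/7.9·-3.8 + 13/9.2·1.00) / (1/7.9 + 13/9.2) = 0.605.
A Normal posterior is symmetric, so mode = mean.

MAP: 0.605. Posterior mean: 0.605.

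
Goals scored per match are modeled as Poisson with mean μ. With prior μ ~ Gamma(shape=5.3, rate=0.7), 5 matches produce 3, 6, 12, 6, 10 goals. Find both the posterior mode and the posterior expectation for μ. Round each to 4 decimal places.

μ_MAP = 7.2456, E[μ|data] = 7.4211

Σ counts = 37. Posterior: Gamma(shape = 5.3+37 = 42.3, rate = 0.7+5 = 5.7).
Mode = (α−1)/β = 41.3/5.7 = 7.2456.
Mean = α/β = 42.3/5.7 = 7.4211.
Right-skewed posterior ⇒ mode < mean.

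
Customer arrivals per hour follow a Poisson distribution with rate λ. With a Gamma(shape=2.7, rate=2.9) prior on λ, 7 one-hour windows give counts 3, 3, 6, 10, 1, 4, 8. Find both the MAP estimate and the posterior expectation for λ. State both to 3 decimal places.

MAP estimate = 3.707, posterior expectation = 3.808

Σ counts = 35. Posterior: Gamma(shape = 2.7+35 = 37.7, rate = 2.9+7 = 9.9).
Mode = (α−1)/β = 36.7/9.9 = 3.707.
Mean = α/β = 37.7/9.9 = 3.808.
The mean is pulled above the mode by the posterior's right skew.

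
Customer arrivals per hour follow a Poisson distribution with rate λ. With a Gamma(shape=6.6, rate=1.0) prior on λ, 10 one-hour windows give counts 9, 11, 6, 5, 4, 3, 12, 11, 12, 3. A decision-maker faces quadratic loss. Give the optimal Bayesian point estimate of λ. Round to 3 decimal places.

7.509

Σ counts = 76. Posterior: Gamma(shape = 6.6+76 = 82.6, rate = 1.0+10 = 11.0).
Mode = (α−1)/β = 81.6/11.0 = 7.418.
Mean = α/β = 82.6/11.0 = 7.509.
Quadratic loss ⇒ the optimal estimator is the posterior mean.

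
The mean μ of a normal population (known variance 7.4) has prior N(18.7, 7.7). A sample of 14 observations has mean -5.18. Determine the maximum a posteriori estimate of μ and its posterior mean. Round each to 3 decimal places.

Posterior for μ is Normal. Precision-weighted mean: (1/7.7·18.7 + 14/7.4·-5.18) / (1/7.7 + 14/7.4) = -3.646.
A Normal posterior is symmetric, so mode = mean.

μ_MAP = -3.646, E[μ|data] = -3.646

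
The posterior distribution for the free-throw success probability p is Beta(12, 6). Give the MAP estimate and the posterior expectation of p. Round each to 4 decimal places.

Mode = (12−1)/(12+6−2) = 11/16 = 0.6875.
Mean = 12/(12+6) = 12/18 = 0.6667.
Mode > mean: the posterior has a left tail.

MAP = 0.6875; posterior mean = 0.6667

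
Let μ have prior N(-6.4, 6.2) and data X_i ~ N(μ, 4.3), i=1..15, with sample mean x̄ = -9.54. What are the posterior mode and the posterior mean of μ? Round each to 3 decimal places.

Posterior for μ is Normal. Precision-weighted mean: (1/6.2·-6.4 + 15/4.3·-9.54) / (1/6.2 + 15/4.3) = -9.401.
A Normal posterior is symmetric, so mode = mean.

MAP: -9.401. Posterior mean: -9.401.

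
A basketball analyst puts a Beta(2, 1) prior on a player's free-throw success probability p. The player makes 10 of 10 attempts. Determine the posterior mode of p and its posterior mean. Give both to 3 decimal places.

MAP = 1.000; posterior mean = 0.923

Posterior: Beta(2+10, 1+0) = Beta(12, 1).
Since β = 1 ≤ 1 and α > 1, the Beta density is monotone increasing on [0,1]; the mode is at 1.
Mean = 12/(12+1) = 0.923.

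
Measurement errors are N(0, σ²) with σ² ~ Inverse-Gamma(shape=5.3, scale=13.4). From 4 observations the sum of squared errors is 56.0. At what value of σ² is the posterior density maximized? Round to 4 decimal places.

4.9880

Posterior: Inverse-Gamma(shape = 5.3+4/2 = 7.3, scale = 13.4+56.0/2 = 41.4).
Mode = β/(α+1) = 41.4/8.3 = 4.9880.
Mean = β/(α−1) = 41.4/6.3 = 6.5714.
This is the posterior mode — the MAP estimate.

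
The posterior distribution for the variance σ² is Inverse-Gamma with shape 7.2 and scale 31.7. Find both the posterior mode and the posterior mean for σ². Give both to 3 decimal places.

MAP = 3.866, posterior mean = 5.113

Mode = β/(α+1) = 31.7/8.2 = 3.866.
Mean = β/(α−1) = 31.7/6.2 = 5.113.
The posterior is right-skewed, so the mean exceeds the mode.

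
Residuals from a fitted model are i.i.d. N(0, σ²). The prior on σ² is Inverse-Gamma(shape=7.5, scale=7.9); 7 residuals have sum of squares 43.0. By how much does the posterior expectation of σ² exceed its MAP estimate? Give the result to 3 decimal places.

0.490

Posterior: Inverse-Gamma(shape = 7.5+7/2 = 11.0, scale = 7.9+43.0/2 = 29.4).
Mode = β/(α+1) = 29.4/12.0 = 2.450.
Mean = β/(α−1) = 29.4/10.0 = 2.940.
Difference = 2.940 − 2.450 = 0.490.
Mean > mode: the posterior has a right tail.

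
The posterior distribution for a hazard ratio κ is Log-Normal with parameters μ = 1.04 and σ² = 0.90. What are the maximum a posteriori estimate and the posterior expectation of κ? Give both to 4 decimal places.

Mode = exp(μ − σ²) = exp(0.14) = 1.1503.
Mean = exp(μ + σ²/2) = exp(1.490) = 4.4371.
The posterior is right-skewed, so the mean exceeds the mode.

MAP: 1.1503. Posterior mean: 4.4371.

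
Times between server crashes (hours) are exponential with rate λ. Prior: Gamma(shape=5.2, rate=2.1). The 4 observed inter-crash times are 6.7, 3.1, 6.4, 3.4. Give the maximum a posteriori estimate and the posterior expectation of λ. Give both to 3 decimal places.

MAP = 0.378; posterior mean = 0.424

Σ times = 19.6. Posterior: Gamma(shape = 5.2+4 = 9.2, rate = 2.1+19.6 = 21.7).
Mode = (α−1)/β = 8.2/21.7 = 0.378.
Mean = α/β = 9.2/21.7 = 0.424.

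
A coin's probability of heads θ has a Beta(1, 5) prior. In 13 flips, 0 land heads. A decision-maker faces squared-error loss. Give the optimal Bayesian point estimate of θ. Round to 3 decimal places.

Posterior: Beta(1+0, 5+13) = Beta(1, 18).
Since α = 1 ≤ 1 and β > 1, the Beta density is monotone decreasing on [0,1]; the mode is at 0.
Mean = 1/(1+18) = 0.053.
Squared-error loss ⇒ the optimal estimator is the posterior mean.

0.053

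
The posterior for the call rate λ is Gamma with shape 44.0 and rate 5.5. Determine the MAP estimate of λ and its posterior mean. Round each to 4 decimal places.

MAP = 7.8182; posterior mean = 8.0000

Mode = (α−1)/β = 43.0/5.5 = 7.8182.
Mean = α/β = 44.0/5.5 = 8.0000.
The mean is pulled above the mode by the posterior's right skew.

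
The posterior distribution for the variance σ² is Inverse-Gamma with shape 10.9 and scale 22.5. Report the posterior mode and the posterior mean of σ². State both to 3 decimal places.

Mode = β/(α+1) = 22.5/11.9 = 1.891.
Mean = β/(α−1) = 22.5/9.9 = 2.273.
Mean > mode: the posterior has a right tail.

MAP = 1.891; posterior mean = 2.273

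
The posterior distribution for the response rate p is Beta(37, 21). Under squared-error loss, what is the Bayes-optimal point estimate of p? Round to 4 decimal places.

Mode = (37−1)/(37+21−2) = 36/56 = 0.6429.
Mean = 37/(37+21) = 37/58 = 0.6379.
Squared-error loss ⇒ the optimal estimator is the posterior mean.

0.6379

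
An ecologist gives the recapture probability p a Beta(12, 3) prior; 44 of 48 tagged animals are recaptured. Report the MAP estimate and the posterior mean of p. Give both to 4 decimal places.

Posterior: Beta(12+44, 3+4) = Beta(56, 7).
Mode = (56−1)/(56+7−2) = 55/61 = 0.9016.
Mean = 56/(56+7) = 56/63 = 0.8889.
Mode > mean: the posterior has a left tail.

MAP: 0.9016. Posterior mean: 0.8889.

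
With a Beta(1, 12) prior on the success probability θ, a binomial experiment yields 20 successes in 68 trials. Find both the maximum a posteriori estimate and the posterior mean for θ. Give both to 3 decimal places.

Posterior: Beta(1+20, 12+48) = Beta(21, 60).
Mode = (21−1)/(21+60−2) = 20/79 = 0.253.
Mean = 21/(21+60) = 21/81 = 0.259.

MAP: 0.253. Posterior mean: 0.259.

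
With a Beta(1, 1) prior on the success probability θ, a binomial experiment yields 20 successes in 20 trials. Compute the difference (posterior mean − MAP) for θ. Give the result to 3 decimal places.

Posterior: Beta(1+20, 1+0) = Beta(21, 1).
Since β = 1 ≤ 1 and α > 1, the Beta density is monotone increasing on [0,1]; the mode is at 1.
Mean = 21/(21+1) = 0.955.
Difference = 0.955 − 1.000 = -0.045.
Left-skewed posterior ⇒ mean < mode.

-0.045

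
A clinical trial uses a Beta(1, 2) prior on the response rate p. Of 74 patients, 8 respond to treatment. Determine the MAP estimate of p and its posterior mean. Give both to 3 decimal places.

MAP = 0.107, posterior mean = 0.117

Posterior: Beta(1+8, 2+66) = Beta(9, 68).
Mode = (9−1)/(9+68−2) = 8/75 = 0.107.
Mean = 9/(9+68) = 9/77 = 0.117.
The mean is pulled above the mode by the posterior's right skew.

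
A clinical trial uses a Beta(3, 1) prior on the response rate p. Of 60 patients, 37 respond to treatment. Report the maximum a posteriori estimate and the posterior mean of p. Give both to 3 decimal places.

p_MAP = 0.629, E[p|data] = 0.625

Posterior: Beta(3+37, 1+23) = Beta(40, 24).
Mode = (40−1)/(40+24−2) = 39/62 = 0.629.
Mean = 40/(40+24) = 40/64 = 0.625.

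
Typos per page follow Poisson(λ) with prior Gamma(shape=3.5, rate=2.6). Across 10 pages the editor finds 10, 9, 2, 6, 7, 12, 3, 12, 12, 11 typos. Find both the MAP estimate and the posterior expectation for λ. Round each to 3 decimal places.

MAP estimate = 6.865, posterior expectation = 6.944

Σ counts = 84. Posterior: Gamma(shape = 3.5+84 = 87.5, rate = 2.6+10 = 12.6).
Mode = (α−1)/β = 86.5/12.6 = 6.865.
Mean = α/β = 87.5/12.6 = 6.944.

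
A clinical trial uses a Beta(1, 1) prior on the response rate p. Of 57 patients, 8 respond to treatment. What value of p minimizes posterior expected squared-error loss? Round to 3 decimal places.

0.153

Posterior: Beta(1+8, 1+49) = Beta(9, 50).
Mode = (9−1)/(9+50−2) = 8/57 = 0.140.
With a flat prior the MAP equals the MLE, 8/57.
Mean = 9/(9+50) = 9/59 = 0.153.
Squared-error loss ⇒ the optimal estimator is the posterior mean.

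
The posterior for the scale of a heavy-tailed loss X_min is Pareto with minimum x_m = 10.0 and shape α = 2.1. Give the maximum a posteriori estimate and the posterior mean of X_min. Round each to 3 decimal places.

MAP = 10.000; posterior mean = 19.091

The Pareto density is strictly decreasing on [x_m, ∞), so the mode is x_m = 10.000.
Mean = α·x_m/(α−1) = 2.1·10.0/1.1 = 19.091.
The mean is pulled above the mode by the posterior's right skew.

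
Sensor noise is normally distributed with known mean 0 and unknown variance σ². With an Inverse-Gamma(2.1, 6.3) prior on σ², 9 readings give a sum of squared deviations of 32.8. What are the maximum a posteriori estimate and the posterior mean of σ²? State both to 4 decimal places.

Posterior: Inverse-Gamma(shape = 2.1+9/2 = 6.6, scale = 6.3+32.8/2 = 22.7).
Mode = β/(α+1) = 22.7/7.6 = 2.9868.
Mean = β/(α−1) = 22.7/5.6 = 4.0536.

MAP = 2.9868, posterior mean = 4.0536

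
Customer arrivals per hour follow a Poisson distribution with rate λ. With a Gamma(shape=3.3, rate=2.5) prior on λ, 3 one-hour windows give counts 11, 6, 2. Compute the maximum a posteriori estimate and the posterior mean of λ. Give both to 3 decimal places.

MAP = 3.873, posterior mean = 4.055

Σ counts = 19. Posterior: Gamma(shape = 3.3+19 = 22.3, rate = 2.5+3 = 5.5).
Mode = (α−1)/β = 21.3/5.5 = 3.873.
Mean = α/β = 22.3/5.5 = 4.055.
The mean is pulled above the mode by the posterior's right skew.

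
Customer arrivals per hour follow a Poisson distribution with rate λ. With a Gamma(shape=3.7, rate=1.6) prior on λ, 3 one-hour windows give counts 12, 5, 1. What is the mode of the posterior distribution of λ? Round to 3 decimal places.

Σ counts = 18. Posterior: Gamma(shape = 3.7+18 = 21.7, rate = 1.6+3 = 4.6).
Mode = (α−1)/β = 20.7/4.6 = 4.500.
Mean = α/β = 21.7/4.6 = 4.717.
This is the posterior mode — the MAP estimate.

4.500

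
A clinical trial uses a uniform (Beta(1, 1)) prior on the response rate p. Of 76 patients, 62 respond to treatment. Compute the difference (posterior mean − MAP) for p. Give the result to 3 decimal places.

Posterior: Beta(1+62, 1+14) = Beta(63, 15).
Mode = (63−1)/(63+15−2) = 62/76 = 0.816.
With a flat prior the MAP equals the MLE, 62/76.
Mean = 63/(63+15) = 63/78 = 0.808.
Difference = 0.808 − 0.816 = -0.008.

-0.008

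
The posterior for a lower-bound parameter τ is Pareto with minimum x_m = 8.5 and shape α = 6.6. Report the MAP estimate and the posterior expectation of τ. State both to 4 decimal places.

The Pareto density is strictly decreasing on [x_m, ∞), so the mode is x_m = 8.5000.
Mean = α·x_m/(α−1) = 6.6·8.5/5.6 = 10.0179.
Right-skewed posterior ⇒ mode < mean.

MAP = 8.5000, posterior mean = 10.0179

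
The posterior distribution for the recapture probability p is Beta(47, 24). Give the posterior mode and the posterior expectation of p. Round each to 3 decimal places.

Mode = (47−1)/(47+24−2) = 46/69 = 0.667.
Mean = 47/(47+24) = 47/71 = 0.662.

MAP: 0.667. Posterior mean: 0.662.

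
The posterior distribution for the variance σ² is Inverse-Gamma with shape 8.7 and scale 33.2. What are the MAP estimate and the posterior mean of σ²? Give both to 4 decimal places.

Mode = β/(α+1) = 33.2/9.7 = 3.4227.
Mean = β/(α−1) = 33.2/7.7 = 4.3117.
The mean is pulled above the mode by the posterior's right skew.

MAP: 3.4227. Posterior mean: 4.3117.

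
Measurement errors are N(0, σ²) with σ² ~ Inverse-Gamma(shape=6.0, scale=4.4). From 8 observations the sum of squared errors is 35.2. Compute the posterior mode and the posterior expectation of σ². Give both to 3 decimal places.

MAP = 2.000; posterior mean = 2.444

Posterior: Inverse-Gamma(shape = 6.0+8/2 = 10.0, scale = 4.4+35.2/2 = 22.0).
Mode = β/(α+1) = 22.0/11.0 = 2.000.
Mean = β/(α−1) = 22.0/9.0 = 2.444.
The mean is pulled above the mode by the posterior's right skew.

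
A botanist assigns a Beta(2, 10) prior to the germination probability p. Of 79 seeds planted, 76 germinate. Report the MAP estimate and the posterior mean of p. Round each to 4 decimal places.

Posterior: Beta(2+76, 10+3) = Beta(78, 13).
Mode = (78−1)/(78+13−2) = 77/89 = 0.8652.
Mean = 78/(78+13) = 78/91 = 0.8571.

MAP estimate = 0.8652, posterior mean = 0.8571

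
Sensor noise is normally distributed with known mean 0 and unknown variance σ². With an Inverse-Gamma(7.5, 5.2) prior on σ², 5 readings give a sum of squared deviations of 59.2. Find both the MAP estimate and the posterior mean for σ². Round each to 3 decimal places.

Posterior: Inverse-Gamma(shape = 7.5+5/2 = 10.0, scale = 5.2+59.2/2 = 34.8).
Mode = β/(α+1) = 34.8/11.0 = 3.164.
Mean = β/(α−1) = 34.8/9.0 = 3.867.

MAP = 3.164, posterior mean = 3.867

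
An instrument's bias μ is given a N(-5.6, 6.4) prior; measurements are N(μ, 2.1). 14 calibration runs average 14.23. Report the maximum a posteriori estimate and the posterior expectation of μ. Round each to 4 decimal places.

Posterior for μ is Normal. Precision-weighted mean: (1/6.4·-5.6 + 14/2.1·14.23) / (1/6.4 + 14/2.1) = 13.7759.
A Normal posterior is symmetric, so mode = mean.

MAP = 13.7759; posterior mean = 13.7759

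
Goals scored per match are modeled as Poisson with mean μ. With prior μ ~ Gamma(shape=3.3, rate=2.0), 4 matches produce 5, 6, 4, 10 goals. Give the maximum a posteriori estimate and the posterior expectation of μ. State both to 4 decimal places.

Σ counts = 25. Posterior: Gamma(shape = 3.3+25 = 28.3, rate = 2.0+4 = 6.0).
Mode = (α−1)/β = 27.3/6.0 = 4.5500.
Mean = α/β = 28.3/6.0 = 4.7167.
Right-skewed posterior ⇒ mode < mean.

μ_MAP = 4.5500, E[μ|data] = 4.7167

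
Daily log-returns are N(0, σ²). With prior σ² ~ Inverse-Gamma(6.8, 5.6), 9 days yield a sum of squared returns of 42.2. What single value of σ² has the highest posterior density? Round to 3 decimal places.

2.171

Posterior: Inverse-Gamma(shape = 6.8+9/2 = 11.3, scale = 5.6+42.2/2 = 26.7).
Mode = β/(α+1) = 26.7/12.3 = 2.171.
Mean = β/(α−1) = 26.7/10.3 = 2.592.
This is the posterior mode — the MAP estimate.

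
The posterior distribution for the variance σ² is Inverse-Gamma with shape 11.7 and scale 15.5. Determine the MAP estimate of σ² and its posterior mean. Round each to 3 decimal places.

Mode = β/(α+1) = 15.5/12.7 = 1.220.
Mean = β/(α−1) = 15.5/10.7 = 1.449.

σ²_MAP = 1.220, E[σ²|data] = 1.449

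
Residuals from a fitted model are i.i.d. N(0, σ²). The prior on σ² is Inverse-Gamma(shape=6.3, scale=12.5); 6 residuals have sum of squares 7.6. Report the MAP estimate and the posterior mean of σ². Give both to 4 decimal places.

Posterior: Inverse-Gamma(shape = 6.3+6/2 = 9.3, scale = 12.5+7.6/2 = 16.3).
Mode = β/(α+1) = 16.3/10.3 = 1.5825.
Mean = β/(α−1) = 16.3/8.3 = 1.9639.
Mean > mode: the posterior has a right tail.

MAP estimate = 1.5825, posterior mean = 1.9639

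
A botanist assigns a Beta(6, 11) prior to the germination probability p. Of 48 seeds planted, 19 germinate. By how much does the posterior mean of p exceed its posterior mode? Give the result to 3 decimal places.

0.004

Posterior: Beta(6+19, 11+29) = Beta(25, 40).
Mode = (25−1)/(25+40−2) = 24/63 = 0.381.
Mean = 25/(25+40) = 25/65 = 0.385.
Difference = 0.385 − 0.381 = 0.004.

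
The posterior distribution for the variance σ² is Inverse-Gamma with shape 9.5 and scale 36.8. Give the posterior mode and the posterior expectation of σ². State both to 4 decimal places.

MAP: 3.5048. Posterior mean: 4.3294.

Mode = β/(α+1) = 36.8/10.5 = 3.5048.
Mean = β/(α−1) = 36.8/8.5 = 4.3294.
The mean is pulled above the mode by the posterior's right skew.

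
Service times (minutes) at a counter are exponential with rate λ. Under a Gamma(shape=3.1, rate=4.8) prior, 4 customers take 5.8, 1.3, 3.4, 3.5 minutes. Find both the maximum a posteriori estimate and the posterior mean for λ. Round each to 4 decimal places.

Σ times = 14.0. Posterior: Gamma(shape = 3.1+4 = 7.1, rate = 4.8+14.0 = 18.8).
Mode = (α−1)/β = 6.1/18.8 = 0.3245.
Mean = α/β = 7.1/18.8 = 0.3777.

MAP = 0.3245, posterior mean = 0.3777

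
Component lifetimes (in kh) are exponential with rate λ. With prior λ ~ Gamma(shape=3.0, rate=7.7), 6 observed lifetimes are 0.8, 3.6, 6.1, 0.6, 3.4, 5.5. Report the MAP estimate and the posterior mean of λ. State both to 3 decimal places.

MAP: 0.289. Posterior mean: 0.325.

Σ times = 20.0. Posterior: Gamma(shape = 3.0+6 = 9.0, rate = 7.7+20.0 = 27.7).
Mode = (α−1)/β = 8.0/27.7 = 0.289.
Mean = α/β = 9.0/27.7 = 0.325.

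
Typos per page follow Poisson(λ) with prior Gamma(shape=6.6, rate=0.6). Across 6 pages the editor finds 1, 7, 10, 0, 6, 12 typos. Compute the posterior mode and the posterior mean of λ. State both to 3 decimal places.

Σ counts = 36. Posterior: Gamma(shape = 6.6+36 = 42.6, rate = 0.6+6 = 6.6).
Mode = (α−1)/β = 41.6/6.6 = 6.303.
Mean = α/β = 42.6/6.6 = 6.455.
Mean > mode: the posterior has a right tail.

MAP = 6.303; posterior mean = 6.455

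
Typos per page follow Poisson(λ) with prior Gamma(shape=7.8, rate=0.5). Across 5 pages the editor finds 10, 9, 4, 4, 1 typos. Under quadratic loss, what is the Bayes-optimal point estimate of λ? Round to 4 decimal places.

Σ counts = 28. Posterior: Gamma(shape = 7.8+28 = 35.8, rate = 0.5+5 = 5.5).
Mode = (α−1)/β = 34.8/5.5 = 6.3273.
Mean = α/β = 35.8/5.5 = 6.5091.
Quadratic loss ⇒ the optimal estimator is the posterior mean.

6.5091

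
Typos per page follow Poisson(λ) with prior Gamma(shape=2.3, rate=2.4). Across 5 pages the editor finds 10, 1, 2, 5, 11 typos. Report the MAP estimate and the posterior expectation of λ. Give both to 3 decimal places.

Σ counts = 29. Posterior: Gamma(shape = 2.3+29 = 31.3, rate = 2.4+5 = 7.4).
Mode = (α−1)/β = 30.3/7.4 = 4.095.
Mean = α/β = 31.3/7.4 = 4.230.

MAP = 4.095, posterior mean = 4.230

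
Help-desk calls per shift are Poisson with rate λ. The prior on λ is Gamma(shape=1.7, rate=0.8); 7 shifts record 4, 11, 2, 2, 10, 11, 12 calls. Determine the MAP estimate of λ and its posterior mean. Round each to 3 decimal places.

Σ counts = 52. Posterior: Gamma(shape = 1.7+52 = 53.7, rate = 0.8+7 = 7.8).
Mode = (α−1)/β = 52.7/7.8 = 6.756.
Mean = α/β = 53.7/7.8 = 6.885.

λ_MAP = 6.756, E[λ|data] = 6.885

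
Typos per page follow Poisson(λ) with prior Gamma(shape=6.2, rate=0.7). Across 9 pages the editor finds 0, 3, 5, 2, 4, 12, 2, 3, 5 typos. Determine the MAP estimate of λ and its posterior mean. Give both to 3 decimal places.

Σ counts = 36. Posterior: Gamma(shape = 6.2+36 = 42.2, rate = 0.7+9 = 9.7).
Mode = (α−1)/β = 41.2/9.7 = 4.247.
Mean = α/β = 42.2/9.7 = 4.351.
The posterior is right-skewed, so the mean exceeds the mode.

MAP = 4.247; posterior mean = 4.351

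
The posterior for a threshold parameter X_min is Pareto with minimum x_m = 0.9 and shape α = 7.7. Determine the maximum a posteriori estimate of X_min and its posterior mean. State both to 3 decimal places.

The Pareto density is strictly decreasing on [x_m, ∞), so the mode is x_m = 0.900.
Mean = α·x_m/(α−1) = 7.7·0.9/6.7 = 1.034.

MAP = 0.900, posterior mean = 1.034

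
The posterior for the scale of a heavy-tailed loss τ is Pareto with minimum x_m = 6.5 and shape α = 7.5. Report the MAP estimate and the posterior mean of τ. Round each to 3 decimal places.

MAP estimate = 6.500, posterior mean = 7.500

The Pareto density is strictly decreasing on [x_m, ∞), so the mode is x_m = 6.500.
Mean = α·x_m/(α−1) = 7.5·6.5/6.5 = 7.500.
Right-skewed posterior ⇒ mode < mean.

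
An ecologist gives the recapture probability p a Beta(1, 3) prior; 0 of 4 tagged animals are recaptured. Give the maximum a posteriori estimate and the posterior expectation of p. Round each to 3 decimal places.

Posterior: Beta(1+0, 3+4) = Beta(1, 7).
Since α = 1 ≤ 1 and β > 1, the Beta density is monotone decreasing on [0,1]; the mode is at 0.
Mean = 1/(1+7) = 0.125.

p_MAP = 0.000, E[p|data] = 0.125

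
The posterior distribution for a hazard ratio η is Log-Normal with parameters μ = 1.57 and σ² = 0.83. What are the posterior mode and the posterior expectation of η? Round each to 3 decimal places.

Mode = exp(μ − σ²) = exp(0.74) = 2.096.
Mean = exp(μ + σ²/2) = exp(1.985) = 7.279.

MAP = 2.096; posterior mean = 7.279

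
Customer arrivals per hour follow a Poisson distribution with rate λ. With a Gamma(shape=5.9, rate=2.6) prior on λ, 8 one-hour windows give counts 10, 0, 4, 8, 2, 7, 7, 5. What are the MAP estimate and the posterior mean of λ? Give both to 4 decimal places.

Σ counts = 43. Posterior: Gamma(shape = 5.9+43 = 48.9, rate = 2.6+8 = 10.6).
Mode = (α−1)/β = 47.9/10.6 = 4.5189.
Mean = α/β = 48.9/10.6 = 4.6132.
The posterior is right-skewed, so the mean exceeds the mode.

λ_MAP = 4.5189, E[λ|data] = 4.6132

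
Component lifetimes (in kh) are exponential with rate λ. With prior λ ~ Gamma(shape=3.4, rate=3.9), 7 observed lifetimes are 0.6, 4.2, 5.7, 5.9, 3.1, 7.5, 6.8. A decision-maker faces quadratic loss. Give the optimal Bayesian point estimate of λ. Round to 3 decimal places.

0.276

Σ times = 33.8. Posterior: Gamma(shape = 3.4+7 = 10.4, rate = 3.9+33.8 = 37.7).
Mode = (α−1)/β = 9.4/37.7 = 0.249.
Mean = α/β = 10.4/37.7 = 0.276.
Quadratic loss ⇒ the optimal estimator is the posterior mean.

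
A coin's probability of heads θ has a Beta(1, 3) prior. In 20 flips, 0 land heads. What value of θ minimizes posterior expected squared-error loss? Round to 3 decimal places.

0.042

Posterior: Beta(1+0, 3+20) = Beta(1, 23).
Since α = 1 ≤ 1 and β > 1, the Beta density is monotone decreasing on [0,1]; the mode is at 0.
Mean = 1/(1+23) = 0.042.
Squared-error loss ⇒ the optimal estimator is the posterior mean.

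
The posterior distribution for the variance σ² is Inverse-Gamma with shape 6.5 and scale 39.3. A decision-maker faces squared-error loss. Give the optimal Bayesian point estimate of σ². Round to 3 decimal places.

7.145

Mode = β/(α+1) = 39.3/7.5 = 5.240.
Mean = β/(α−1) = 39.3/5.5 = 7.145.
Squared-error loss ⇒ the optimal estimator is the posterior mean.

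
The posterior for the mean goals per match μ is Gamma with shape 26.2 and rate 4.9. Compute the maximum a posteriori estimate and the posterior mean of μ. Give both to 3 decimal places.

MAP = 5.143, posterior mean = 5.347

Mode = (α−1)/β = 25.2/4.9 = 5.143.
Mean = α/β = 26.2/4.9 = 5.347.
Right-skewed posterior ⇒ mode < mean.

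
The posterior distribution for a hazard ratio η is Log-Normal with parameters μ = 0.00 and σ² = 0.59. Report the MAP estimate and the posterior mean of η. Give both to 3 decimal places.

MAP estimate = 0.554, posterior mean = 1.343

Mode = exp(μ − σ²) = exp(-0.59) = 0.554.
Mean = exp(μ + σ²/2) = exp(0.295) = 1.343.
The mean is pulled above the mode by the posterior's right skew.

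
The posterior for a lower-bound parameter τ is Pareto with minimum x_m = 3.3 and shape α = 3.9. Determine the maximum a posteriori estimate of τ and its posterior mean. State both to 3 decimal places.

MAP: 3.300. Posterior mean: 4.438.

The Pareto density is strictly decreasing on [x_m, ∞), so the mode is x_m = 3.300.
Mean = α·x_m/(α−1) = 3.9·3.3/2.9 = 4.438.
Right-skewed posterior ⇒ mode < mean.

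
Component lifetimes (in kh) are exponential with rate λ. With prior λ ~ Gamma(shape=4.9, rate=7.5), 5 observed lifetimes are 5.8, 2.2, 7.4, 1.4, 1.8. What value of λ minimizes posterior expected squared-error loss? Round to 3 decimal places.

0.379

Σ times = 18.6. Posterior: Gamma(shape = 4.9+5 = 9.9, rate = 7.5+18.6 = 26.1).
Mode = (α−1)/β = 8.9/26.1 = 0.341.
Mean = α/β = 9.9/26.1 = 0.379.
Squared-error loss ⇒ the optimal estimator is the posterior mean.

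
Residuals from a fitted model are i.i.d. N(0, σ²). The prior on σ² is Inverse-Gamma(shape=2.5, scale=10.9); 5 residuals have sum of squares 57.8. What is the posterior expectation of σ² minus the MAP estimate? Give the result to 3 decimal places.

Posterior: Inverse-Gamma(shape = 2.5+5/2 = 5.0, scale = 10.9+57.8/2 = 39.8).
Mode = β/(α+1) = 39.8/6.0 = 6.633.
Mean = β/(α−1) = 39.8/4.0 = 9.950.
Difference = 9.950 − 6.633 = 3.317.
Mean > mode: the posterior has a right tail.

3.317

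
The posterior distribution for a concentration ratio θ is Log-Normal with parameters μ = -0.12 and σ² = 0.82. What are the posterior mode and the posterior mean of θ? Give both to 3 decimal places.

Mode = exp(μ − σ²) = exp(-0.94) = 0.391.
Mean = exp(μ + σ²/2) = exp(0.290) = 1.336.
Right-skewed posterior ⇒ mode < mean.

MAP = 0.391; posterior mean = 1.336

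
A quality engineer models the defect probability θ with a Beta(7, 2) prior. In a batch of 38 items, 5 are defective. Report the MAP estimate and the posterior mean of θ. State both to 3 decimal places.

Posterior: Beta(7+5, 2+33) = Beta(12, 35).
Mode = (12−1)/(12+35−2) = 11/45 = 0.244.
Mean = 12/(12+35) = 12/47 = 0.255.

MAP estimate = 0.244, posterior mean = 0.255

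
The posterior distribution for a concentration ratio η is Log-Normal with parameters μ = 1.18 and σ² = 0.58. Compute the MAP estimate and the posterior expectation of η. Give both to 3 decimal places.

η_MAP = 1.822, E[η|data] = 4.349

Mode = exp(μ − σ²) = exp(0.60) = 1.822.
Mean = exp(μ + σ²/2) = exp(1.470) = 4.349.
Right-skewed posterior ⇒ mode < mean.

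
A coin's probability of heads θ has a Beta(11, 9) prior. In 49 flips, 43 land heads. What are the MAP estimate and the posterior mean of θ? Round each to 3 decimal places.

MAP = 0.791; posterior mean = 0.783

Posterior: Beta(11+43, 9+6) = Beta(54, 15).
Mode = (54−1)/(54+15−2) = 53/67 = 0.791.
Mean = 54/(54+15) = 54/69 = 0.783.
The posterior is left-skewed, so the mode exceeds the mean.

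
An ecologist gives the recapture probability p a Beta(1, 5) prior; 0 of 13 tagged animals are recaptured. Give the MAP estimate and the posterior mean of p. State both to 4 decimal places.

Posterior: Beta(1+0, 5+13) = Beta(1, 18).
Since α = 1 ≤ 1 and β > 1, the Beta density is monotone decreasing on [0,1]; the mode is at 0.
Mean = 1/(1+18) = 0.0526.

MAP = 0.0000; posterior mean = 0.0526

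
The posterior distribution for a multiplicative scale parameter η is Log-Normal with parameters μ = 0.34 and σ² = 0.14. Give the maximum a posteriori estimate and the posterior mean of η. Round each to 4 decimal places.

MAP = 1.2214; posterior mean = 1.5068

Mode = exp(μ − σ²) = exp(0.20) = 1.2214.
Mean = exp(μ + σ²/2) = exp(0.410) = 1.5068.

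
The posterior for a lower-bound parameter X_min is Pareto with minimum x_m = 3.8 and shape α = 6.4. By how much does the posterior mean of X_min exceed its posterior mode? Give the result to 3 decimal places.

The Pareto density is strictly decreasing on [x_m, ∞), so the mode is x_m = 3.800.
Mean = α·x_m/(α−1) = 6.4·3.8/5.4 = 4.504.
Difference = 4.504 − 3.800 = 0.704.
The posterior is right-skewed, so the mean exceeds the mode.

0.704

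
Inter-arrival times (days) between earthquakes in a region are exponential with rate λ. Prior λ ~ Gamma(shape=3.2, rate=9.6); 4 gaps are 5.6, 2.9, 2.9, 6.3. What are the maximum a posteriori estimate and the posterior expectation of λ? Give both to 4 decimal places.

Σ times = 17.7. Posterior: Gamma(shape = 3.2+4 = 7.2, rate = 9.6+17.7 = 27.3).
Mode = (α−1)/β = 6.2/27.3 = 0.2271.
Mean = α/β = 7.2/27.3 = 0.2637.

maximum a posteriori estimate = 0.2271, posterior expectation = 0.2637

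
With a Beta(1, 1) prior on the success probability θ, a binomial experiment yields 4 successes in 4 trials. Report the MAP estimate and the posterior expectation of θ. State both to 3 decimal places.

Posterior: Beta(1+4, 1+0) = Beta(5, 1).
Since β = 1 ≤ 1 and α > 1, the Beta density is monotone increasing on [0,1]; the mode is at 1.
Mean = 5/(5+1) = 0.833.

MAP = 1.000, posterior mean = 0.833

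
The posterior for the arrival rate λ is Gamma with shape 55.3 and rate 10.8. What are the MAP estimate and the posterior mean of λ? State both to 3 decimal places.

λ_MAP = 5.028, E[λ|data] = 5.120

Mode = (α−1)/β = 54.3/10.8 = 5.028.
Mean = α/β = 55.3/10.8 = 5.120.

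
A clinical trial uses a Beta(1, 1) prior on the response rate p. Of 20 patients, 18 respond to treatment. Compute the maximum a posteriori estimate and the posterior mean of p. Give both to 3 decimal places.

MAP = 0.900, posterior mean = 0.864

Posterior: Beta(1+18, 1+2) = Beta(19, 3).
Mode = (19−1)/(19+3−2) = 18/20 = 0.900.
With a flat prior the MAP equals the MLE, 18/20.
Mean = 19/(19+3) = 19/22 = 0.864.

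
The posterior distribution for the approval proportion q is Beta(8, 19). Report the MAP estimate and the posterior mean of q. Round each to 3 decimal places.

q_MAP = 0.280, E[q|data] = 0.296

Mode = (8−1)/(8+19−2) = 7/25 = 0.280.
Mean = 8/(8+19) = 8/27 = 0.296.
The mean is pulled above the mode by the posterior's right skew.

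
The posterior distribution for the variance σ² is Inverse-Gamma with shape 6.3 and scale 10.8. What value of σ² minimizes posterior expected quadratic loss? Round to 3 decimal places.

Mode = β/(α+1) = 10.8/7.3 = 1.479.
Mean = β/(α−1) = 10.8/5.3 = 2.038.
Quadratic loss ⇒ the optimal estimator is the posterior mean.

2.038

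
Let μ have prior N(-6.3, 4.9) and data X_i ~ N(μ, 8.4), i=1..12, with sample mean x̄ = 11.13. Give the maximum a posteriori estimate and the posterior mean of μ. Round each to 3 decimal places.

maximum a posteriori estimate = 8.951, posterior mean = 8.951

Posterior for μ is Normal. Precision-weighted mean: (1/4.9·-6.3 + 12/8.4·11.13) / (1/4.9 + 12/8.4) = 8.951.
A Normal posterior is symmetric, so mode = mean.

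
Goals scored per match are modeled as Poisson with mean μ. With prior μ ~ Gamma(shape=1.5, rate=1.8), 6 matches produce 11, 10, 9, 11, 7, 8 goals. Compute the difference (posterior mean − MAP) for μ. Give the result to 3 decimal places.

Σ counts = 56. Posterior: Gamma(shape = 1.5+56 = 57.5, rate = 1.8+6 = 7.8).
Mode = (α−1)/β = 56.5/7.8 = 7.244.
Mean = α/β = 57.5/7.8 = 7.372.
Difference = 7.372 − 7.244 = 0.128.
The posterior is right-skewed, so the mean exceeds the mode.

0.128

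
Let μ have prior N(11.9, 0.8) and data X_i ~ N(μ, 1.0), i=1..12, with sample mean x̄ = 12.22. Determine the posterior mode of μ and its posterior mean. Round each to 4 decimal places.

posterior mode = 12.1898, posterior mean = 12.1898

Posterior for μ is Normal. Precision-weighted mean: (1/0.8·11.9 + 12/1.0·12.22) / (1/0.8 + 12/1.0) = 12.1898.
A Normal posterior is symmetric, so mode = mean.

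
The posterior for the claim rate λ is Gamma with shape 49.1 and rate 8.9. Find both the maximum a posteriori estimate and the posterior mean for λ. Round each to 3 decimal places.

Mode = (α−1)/β = 48.1/8.9 = 5.404.
Mean = α/β = 49.1/8.9 = 5.517.

maximum a posteriori estimate = 5.404, posterior mean = 5.517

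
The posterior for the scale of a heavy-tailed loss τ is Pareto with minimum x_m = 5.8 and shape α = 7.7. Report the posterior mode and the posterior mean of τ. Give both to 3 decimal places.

The Pareto density is strictly decreasing on [x_m, ∞), so the mode is x_m = 5.800.
Mean = α·x_m/(α−1) = 7.7·5.8/6.7 = 6.666.

MAP = 5.800; posterior mean = 6.666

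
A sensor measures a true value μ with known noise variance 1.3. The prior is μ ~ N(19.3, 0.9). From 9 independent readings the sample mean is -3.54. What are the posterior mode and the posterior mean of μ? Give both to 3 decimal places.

Posterior for μ is Normal. Precision-weighted mean: (1/0.9·19.3 + 9/1.3·-3.54) / (1/0.9 + 9/1.3) = -0.381.
A Normal posterior is symmetric, so mode = mean.

μ_MAP = -0.381, E[μ|data] = -0.381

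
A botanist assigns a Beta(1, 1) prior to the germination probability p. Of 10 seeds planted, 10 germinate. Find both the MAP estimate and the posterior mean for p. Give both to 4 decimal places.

Posterior: Beta(1+10, 1+0) = Beta(11, 1).
Since β = 1 ≤ 1 and α > 1, the Beta density is monotone increasing on [0,1]; the mode is at 1.
Mean = 11/(11+1) = 0.9167.

MAP: 1.0000. Posterior mean: 0.9167.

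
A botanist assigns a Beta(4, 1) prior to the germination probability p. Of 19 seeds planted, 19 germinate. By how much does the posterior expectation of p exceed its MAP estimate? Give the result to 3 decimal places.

Posterior: Beta(4+19, 1+0) = Beta(23, 1).
Since β = 1 ≤ 1 and α > 1, the Beta density is monotone increasing on [0,1]; the mode is at 1.
Mean = 23/(23+1) = 0.958.
Difference = 0.958 − 1.000 = -0.042.

-0.042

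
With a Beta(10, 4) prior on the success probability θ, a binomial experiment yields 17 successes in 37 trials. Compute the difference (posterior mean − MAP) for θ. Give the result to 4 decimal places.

-0.0012

Posterior: Beta(10+17, 4+20) = Beta(27, 24).
Mode = (27−1)/(27+24−2) = 26/49 = 0.5306.
Mean = 27/(27+24) = 27/51 = 0.5294.
Difference = 0.5294 − 0.5306 = -0.0012.
The mean is pulled below the mode by the posterior's left skew.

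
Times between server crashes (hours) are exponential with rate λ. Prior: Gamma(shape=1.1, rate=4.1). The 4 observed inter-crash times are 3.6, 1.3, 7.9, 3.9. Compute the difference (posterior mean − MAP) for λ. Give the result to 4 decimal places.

0.0481

Σ times = 16.7. Posterior: Gamma(shape = 1.1+4 = 5.1, rate = 4.1+16.7 = 20.8).
Mode = (α−1)/β = 4.1/20.8 = 0.1971.
Mean = α/β = 5.1/20.8 = 0.2452.
Difference = 0.2452 − 0.1971 = 0.0481.
The posterior is right-skewed, so the mean exceeds the mode.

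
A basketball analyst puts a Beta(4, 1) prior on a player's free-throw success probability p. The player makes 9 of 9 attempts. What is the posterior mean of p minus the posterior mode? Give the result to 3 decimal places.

Posterior: Beta(4+9, 1+0) = Beta(13, 1).
Since β = 1 ≤ 1 and α > 1, the Beta density is monotone increasing on [0,1]; the mode is at 1.
Mean = 13/(13+1) = 0.929.
Difference = 0.929 − 1.000 = -0.071.
The posterior is left-skewed, so the mode exceeds the mean.

-0.071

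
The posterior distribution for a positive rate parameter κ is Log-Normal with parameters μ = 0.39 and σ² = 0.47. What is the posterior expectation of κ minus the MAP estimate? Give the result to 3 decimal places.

Mode = exp(μ − σ²) = exp(-0.08) = 0.923.
Mean = exp(μ + σ²/2) = exp(0.625) = 1.868.
Difference = 1.868 − 0.923 = 0.945.

0.945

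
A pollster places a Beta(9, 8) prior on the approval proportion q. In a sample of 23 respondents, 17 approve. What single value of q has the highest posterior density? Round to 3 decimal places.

0.658

Posterior: Beta(9+17, 8+6) = Beta(26, 14).
Mode = (26−1)/(26+14−2) = 25/38 = 0.658.
Mean = 26/(26+14) = 26/40 = 0.650.
This is the posterior mode — the MAP estimate.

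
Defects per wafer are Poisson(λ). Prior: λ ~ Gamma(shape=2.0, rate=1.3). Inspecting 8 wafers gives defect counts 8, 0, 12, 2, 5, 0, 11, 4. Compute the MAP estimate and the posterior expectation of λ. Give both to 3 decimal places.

Σ counts = 42. Posterior: Gamma(shape = 2.0+42 = 44.0, rate = 1.3+8 = 9.3).
Mode = (α−1)/β = 43.0/9.3 = 4.624.
Mean = α/β = 44.0/9.3 = 4.731.

MAP estimate = 4.624, posterior expectation = 4.731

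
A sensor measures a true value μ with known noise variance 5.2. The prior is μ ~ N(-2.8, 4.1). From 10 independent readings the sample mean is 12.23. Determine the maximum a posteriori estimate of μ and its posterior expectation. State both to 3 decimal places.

MAP: 10.538. Posterior mean: 10.538.

Posterior for μ is Normal. Precision-weighted mean: (1/4.1·-2.8 + 10/5.2·12.23) / (1/4.1 + 10/5.2) = 10.538.
A Normal posterior is symmetric, so mode = mean.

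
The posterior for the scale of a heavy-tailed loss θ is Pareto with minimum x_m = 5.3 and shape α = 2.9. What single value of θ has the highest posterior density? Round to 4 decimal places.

The Pareto density is strictly decreasing on [x_m, ∞), so the mode is x_m = 5.3000.
Mean = α·x_m/(α−1) = 2.9·5.3/1.9 = 8.0895.
This is the posterior mode — the MAP estimate.

5.3000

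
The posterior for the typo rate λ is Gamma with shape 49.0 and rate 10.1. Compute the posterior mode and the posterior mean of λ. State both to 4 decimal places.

Mode = (α−1)/β = 48.0/10.1 = 4.7525.
Mean = α/β = 49.0/10.1 = 4.8515.

posterior mode = 4.7525, posterior mean = 4.8515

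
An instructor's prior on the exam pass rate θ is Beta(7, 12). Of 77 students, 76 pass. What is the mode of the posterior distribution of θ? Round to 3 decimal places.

0.872

Posterior: Beta(7+76, 12+1) = Beta(83, 13).
Mode = (83−1)/(83+13−2) = 82/94 = 0.872.
Mean = 83/(83+13) = 83/96 = 0.865.
This is the posterior mode — the MAP estimate.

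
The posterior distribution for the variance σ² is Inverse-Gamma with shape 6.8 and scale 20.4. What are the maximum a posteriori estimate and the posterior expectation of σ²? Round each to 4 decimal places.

MAP = 2.6154, posterior mean = 3.5172

Mode = β/(α+1) = 20.4/7.8 = 2.6154.
Mean = β/(α−1) = 20.4/5.8 = 3.5172.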